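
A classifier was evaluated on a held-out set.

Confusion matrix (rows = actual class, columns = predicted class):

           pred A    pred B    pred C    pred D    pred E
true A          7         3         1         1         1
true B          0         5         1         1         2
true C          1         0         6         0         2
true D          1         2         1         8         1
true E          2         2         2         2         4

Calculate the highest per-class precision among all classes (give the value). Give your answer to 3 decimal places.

0.667

Per-class precision (TP/(TP+FP)):
  A: TP=7, FP=0+1+1+2=4 → 7/11 = 0.6364
  B: TP=5, FP=3+0+2+2=7 → 5/12 = 0.4167
  C: TP=6, FP=1+1+1+2=5 → 6/11 = 0.5455
  D: TP=8, FP=1+1+0+2=4 → 8/12 = 0.6667
  E: TP=4, FP=1+2+2+1=6 → 4/10 = 0.4000
Highest is class 'D' with precision = 0.667.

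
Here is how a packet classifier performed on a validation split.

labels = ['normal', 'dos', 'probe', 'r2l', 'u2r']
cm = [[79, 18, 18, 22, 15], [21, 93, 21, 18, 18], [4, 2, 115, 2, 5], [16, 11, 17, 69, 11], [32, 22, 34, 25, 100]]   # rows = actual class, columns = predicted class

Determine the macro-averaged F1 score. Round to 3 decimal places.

0.576

Per-class F1 score (2·TP/(2·TP+FP+FN)):
  normal: TP=79, FP=21+4+16+32=73, FN=18+18+22+15=73 → 158/304 = 0.5197
  dos: TP=93, FP=18+2+11+22=53, FN=21+21+18+18=78 → 186/317 = 0.5868
  probe: TP=115, FP=18+21+17+34=90, FN=4+2+2+5=13 → 230/333 = 0.6907
  r2l: TP=69, FP=22+18+2+25=67, FN=16+11+17+11=55 → 138/260 = 0.5308
  u2r: TP=100, FP=15+18+5+11=49, FN=32+22+34+25=113 → 200/362 = 0.5525
Macro-F1 score = mean = (0.5197 + 0.5868 + 0.6907 + 0.5308 + 0.5525) / 5 = 0.576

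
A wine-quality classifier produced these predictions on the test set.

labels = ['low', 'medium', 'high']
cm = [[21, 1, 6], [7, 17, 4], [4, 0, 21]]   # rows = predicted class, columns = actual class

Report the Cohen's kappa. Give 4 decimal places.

Observed agreement pₒ = trace/N = 59/81 = 0.72840
Expected agreement pₑ = Σ (rowᵢ·colᵢ)/N² = (32·28 + 18·28 + 31·25)/81² = 0.33150
κ = (pₒ − pₑ)/(1 − pₑ) = (0.72840 − 0.33150)/(1 − 0.33150) = 0.5937

0.5937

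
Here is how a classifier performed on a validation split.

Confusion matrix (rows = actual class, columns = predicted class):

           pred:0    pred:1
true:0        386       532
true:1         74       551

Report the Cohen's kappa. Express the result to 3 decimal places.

Observed agreement pₒ = trace/N = 937/1543 = 0.6073
Expected agreement pₑ = Σ (rowᵢ·colᵢ)/N² = (918·460 + 625·1083)/1543² = 0.4617
κ = (pₒ − pₑ)/(1 − pₑ) = (0.6073 − 0.4617)/(1 − 0.4617) = 0.270

0.270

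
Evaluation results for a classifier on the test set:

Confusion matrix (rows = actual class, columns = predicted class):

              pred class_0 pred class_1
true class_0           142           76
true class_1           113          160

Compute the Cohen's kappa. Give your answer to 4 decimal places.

Observed agreement pₒ = trace/N = 302/491 = 0.61507
Expected agreement pₑ = Σ (rowᵢ·colᵢ)/N² = (218·255 + 273·236)/491² = 0.49783
κ = (pₒ − pₑ)/(1 − pₑ) = (0.61507 − 0.49783)/(1 − 0.49783) = 0.2335

0.2335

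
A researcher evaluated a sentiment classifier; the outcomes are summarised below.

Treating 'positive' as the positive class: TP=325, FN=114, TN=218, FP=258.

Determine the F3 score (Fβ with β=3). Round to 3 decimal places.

Fβ = (1+β²)·TP / ((1+β²)·TP + β²·FN + FP), with β²=9
= 10·325 / (10·325 + 9·114 + 258) = 0.717

0.717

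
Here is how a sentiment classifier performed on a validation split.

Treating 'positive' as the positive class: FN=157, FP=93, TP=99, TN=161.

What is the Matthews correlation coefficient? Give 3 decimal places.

0.021

MCC = (TP·TN − FP·FN) / √((TP+FP)(TP+FN)(TN+FP)(TN+FN))
Numerator = 99·161 − 93·157 = 1338
Denominator = √(192·256·254·318) = √3970105344 = 63008.7720
MCC = 1338 / 63008.7720 = 0.021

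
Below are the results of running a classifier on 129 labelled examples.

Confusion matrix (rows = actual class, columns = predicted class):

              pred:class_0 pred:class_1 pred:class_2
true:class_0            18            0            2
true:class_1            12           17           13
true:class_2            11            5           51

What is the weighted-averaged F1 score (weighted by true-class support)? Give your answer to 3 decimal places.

0.663

Per-class F1 score (2·TP/(2·TP+FP+FN)):
  class_0: TP=18, FP=12+11=23, FN=0+2=2 → 36/61 = 0.5902
  class_1: TP=17, FP=0+5=5, FN=12+13=25 → 34/64 = 0.5313
  class_2: TP=51, FP=2+13=15, FN=11+5=16 → 102/133 = 0.7669
Weighted-F1 score = Σ (supportᵢ/N)·F1 scoreᵢ with N=129: (20/129)·0.5902 + (42/129)·0.5313 + (67/129)·0.7669 = 0.663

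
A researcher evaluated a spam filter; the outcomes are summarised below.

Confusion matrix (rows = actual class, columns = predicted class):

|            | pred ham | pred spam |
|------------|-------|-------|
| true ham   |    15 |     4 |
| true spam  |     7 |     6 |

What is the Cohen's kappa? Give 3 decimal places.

0.261

Observed agreement pₒ = trace/N = 21/32 = 0.6563
Expected agreement pₑ = Σ (rowᵢ·colᵢ)/N² = (19·22 + 13·10)/32² = 0.5352
κ = (pₒ − pₑ)/(1 − pₑ) = (0.6563 − 0.5352)/(1 − 0.5352) = 0.261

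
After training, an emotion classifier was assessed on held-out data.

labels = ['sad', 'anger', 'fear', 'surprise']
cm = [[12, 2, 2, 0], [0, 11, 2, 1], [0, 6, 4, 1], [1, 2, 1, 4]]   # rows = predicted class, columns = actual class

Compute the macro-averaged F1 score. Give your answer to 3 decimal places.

Per-class F1 score (2·TP/(2·TP+FP+FN)):
  sad: TP=12, FP=2+2+0=4, FN=0+0+1=1 → 24/29 = 0.8276
  anger: TP=11, FP=0+2+1=3, FN=2+6+2=10 → 22/35 = 0.6286
  fear: TP=4, FP=0+6+1=7, FN=2+2+1=5 → 8/20 = 0.4000
  surprise: TP=4, FP=1+2+1=4, FN=0+1+1=2 → 8/14 = 0.5714
Macro-F1 score = mean = (0.8276 + 0.6286 + 0.4000 + 0.5714) / 4 = 0.607

0.607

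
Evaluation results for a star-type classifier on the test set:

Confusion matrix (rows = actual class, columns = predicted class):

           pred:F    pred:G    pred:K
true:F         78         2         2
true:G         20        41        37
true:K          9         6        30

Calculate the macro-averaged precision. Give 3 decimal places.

0.667

Per-class precision (TP/(TP+FP)):
  F: TP=78, FP=20+9=29 → 78/107 = 0.7290
  G: TP=41, FP=2+6=8 → 41/49 = 0.8367
  K: TP=30, FP=2+37=39 → 30/69 = 0.4348
Macro-precision = mean = (0.7290 + 0.8367 + 0.4348) / 3 = 0.667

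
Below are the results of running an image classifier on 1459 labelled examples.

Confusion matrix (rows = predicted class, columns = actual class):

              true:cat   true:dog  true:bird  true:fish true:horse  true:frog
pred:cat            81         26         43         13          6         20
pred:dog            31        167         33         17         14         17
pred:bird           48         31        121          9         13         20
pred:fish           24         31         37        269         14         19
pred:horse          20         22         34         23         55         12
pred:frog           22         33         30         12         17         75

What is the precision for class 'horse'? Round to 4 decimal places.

Take TP from the diagonal, FP from the rest of the 'horse' prediction marginal, FN from the rest of the 'horse' actual marginal.
precision = TP/(TP+FP).
horse: TP=55, FP=20+22+34+23+12=111 → 55/166 = 0.33133

0.3313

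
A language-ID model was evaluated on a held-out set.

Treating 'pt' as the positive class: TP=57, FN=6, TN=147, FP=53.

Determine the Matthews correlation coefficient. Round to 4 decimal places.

MCC = (TP·TN − FP·FN) / √((TP+FP)(TP+FN)(TN+FP)(TN+FN))
Numerator = 57·147 − 53·6 = 8061
Denominator = √(110·63·200·153) = √212058000 = 14562.2114
MCC = 8061 / 14562.2114 = 0.5536

0.5536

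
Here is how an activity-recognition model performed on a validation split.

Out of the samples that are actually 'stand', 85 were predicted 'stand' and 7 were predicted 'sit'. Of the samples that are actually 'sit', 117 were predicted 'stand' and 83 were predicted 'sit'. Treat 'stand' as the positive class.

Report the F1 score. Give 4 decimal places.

0.5782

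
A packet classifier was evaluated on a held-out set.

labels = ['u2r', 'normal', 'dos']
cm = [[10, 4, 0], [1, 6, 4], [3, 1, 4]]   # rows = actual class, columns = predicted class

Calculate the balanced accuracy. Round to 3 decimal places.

0.587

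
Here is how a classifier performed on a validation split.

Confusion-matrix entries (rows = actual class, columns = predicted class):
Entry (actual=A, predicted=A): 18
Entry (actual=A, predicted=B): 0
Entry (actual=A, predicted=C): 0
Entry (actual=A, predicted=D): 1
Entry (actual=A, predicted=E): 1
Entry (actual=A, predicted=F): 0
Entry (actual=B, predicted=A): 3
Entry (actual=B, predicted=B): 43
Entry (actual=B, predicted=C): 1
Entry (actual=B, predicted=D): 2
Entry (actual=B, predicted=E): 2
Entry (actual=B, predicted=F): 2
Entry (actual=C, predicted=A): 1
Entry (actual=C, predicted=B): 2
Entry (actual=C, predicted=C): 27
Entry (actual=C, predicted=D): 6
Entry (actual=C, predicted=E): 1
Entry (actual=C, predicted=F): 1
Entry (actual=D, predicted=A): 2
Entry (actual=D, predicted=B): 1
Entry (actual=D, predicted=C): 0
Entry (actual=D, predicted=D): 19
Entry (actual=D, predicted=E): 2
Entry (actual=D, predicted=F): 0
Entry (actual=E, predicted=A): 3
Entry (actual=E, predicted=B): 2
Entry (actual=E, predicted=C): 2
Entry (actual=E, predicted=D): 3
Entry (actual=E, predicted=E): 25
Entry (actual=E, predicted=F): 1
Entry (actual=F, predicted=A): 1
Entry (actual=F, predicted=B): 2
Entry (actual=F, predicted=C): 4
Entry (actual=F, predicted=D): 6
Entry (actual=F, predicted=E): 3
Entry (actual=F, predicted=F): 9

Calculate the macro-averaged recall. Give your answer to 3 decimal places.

Per-class recall (TP/(TP+FN)):
  A: TP=18, FN=0+0+1+1+0=2 → 18/20 = 0.9000
  B: TP=43, FN=3+1+2+2+2=10 → 43/53 = 0.8113
  C: TP=27, FN=1+2+6+1+1=11 → 27/38 = 0.7105
  D: TP=19, FN=2+1+0+2+0=5 → 19/24 = 0.7917
  E: TP=25, FN=3+2+2+3+1=11 → 25/36 = 0.6944
  F: TP=9, FN=1+2+4+6+3=16 → 9/25 = 0.3600
Macro-recall = mean = (0.9000 + 0.8113 + 0.7105 + 0.7917 + 0.6944 + 0.3600) / 6 = 0.711

0.711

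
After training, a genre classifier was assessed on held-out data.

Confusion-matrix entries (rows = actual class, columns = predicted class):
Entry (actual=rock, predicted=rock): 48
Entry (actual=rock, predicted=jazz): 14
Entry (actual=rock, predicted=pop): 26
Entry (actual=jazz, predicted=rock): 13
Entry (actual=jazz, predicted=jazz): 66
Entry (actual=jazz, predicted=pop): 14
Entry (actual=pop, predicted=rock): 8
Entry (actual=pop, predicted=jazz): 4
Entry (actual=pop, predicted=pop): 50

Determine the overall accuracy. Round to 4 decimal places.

0.6749

Accuracy = trace / total = (48+66+50=164) / 243 = 164/243 = 0.6749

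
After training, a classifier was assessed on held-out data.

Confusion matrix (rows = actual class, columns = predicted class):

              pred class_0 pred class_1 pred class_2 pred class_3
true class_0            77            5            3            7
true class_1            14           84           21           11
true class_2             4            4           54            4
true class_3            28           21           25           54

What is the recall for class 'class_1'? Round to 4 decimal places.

0.6462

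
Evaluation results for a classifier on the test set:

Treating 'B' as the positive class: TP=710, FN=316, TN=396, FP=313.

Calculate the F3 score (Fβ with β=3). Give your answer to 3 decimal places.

0.692

Fβ = (1+β²)·TP / ((1+β²)·TP + β²·FN + FP), with β²=9
= 10·710 / (10·710 + 9·316 + 313) = 0.692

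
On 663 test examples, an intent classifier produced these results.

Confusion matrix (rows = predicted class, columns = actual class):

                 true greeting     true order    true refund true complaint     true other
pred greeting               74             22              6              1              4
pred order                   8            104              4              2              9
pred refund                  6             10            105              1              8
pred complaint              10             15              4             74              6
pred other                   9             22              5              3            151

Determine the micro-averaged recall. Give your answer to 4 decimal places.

Micro-averaging pools counts across classes: ΣTP=508, ΣFP=155, ΣFN=155.
Micro-recall = TP/(TP+FN) on pooled counts = 0.7662 (equals overall accuracy in single-label multiclass).

0.7662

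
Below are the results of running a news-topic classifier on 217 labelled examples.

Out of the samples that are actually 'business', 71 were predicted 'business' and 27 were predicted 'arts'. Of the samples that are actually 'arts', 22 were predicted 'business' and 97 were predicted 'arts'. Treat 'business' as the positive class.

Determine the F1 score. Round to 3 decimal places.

0.743

Precision = TP/(TP+FP) = 71/93 = 0.7634
Recall = TP/(TP+FN) = 71/98 = 0.7245
F1 = 2·TP/(2·TP+FP+FN) = 142/191 = 0.743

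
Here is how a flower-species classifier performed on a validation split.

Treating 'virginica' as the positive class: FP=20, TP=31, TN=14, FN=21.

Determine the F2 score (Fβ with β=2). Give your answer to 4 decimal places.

Fβ = (1+β²)·TP / ((1+β²)·TP + β²·FN + FP), with β²=4
= 5·31 / (5·31 + 4·21 + 20) = 0.5985

0.5985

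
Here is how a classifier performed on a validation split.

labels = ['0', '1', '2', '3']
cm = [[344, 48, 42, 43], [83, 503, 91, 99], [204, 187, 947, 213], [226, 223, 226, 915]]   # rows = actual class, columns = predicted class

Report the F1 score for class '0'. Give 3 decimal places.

0.516

One-vs-rest for '0': TP = diagonal; FP = other classes predicted '0'; FN = '0' predicted as other.
F1 score = 2·TP/(2·TP+FP+FN).
0: TP=344, FP=83+204+226=513, FN=48+42+43=133 → 688/1334 = 0.5157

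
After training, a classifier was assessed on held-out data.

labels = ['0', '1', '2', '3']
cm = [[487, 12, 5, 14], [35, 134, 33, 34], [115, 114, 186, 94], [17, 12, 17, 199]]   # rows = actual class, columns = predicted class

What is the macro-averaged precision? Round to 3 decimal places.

Per-class precision (TP/(TP+FP)):
  0: TP=487, FP=35+115+17=167 → 487/654 = 0.7446
  1: TP=134, FP=12+114+12=138 → 134/272 = 0.4926
  2: TP=186, FP=5+33+17=55 → 186/241 = 0.7718
  3: TP=199, FP=14+34+94=142 → 199/341 = 0.5836
Macro-precision = mean = (0.7446 + 0.4926 + 0.7718 + 0.5836) / 4 = 0.648

0.648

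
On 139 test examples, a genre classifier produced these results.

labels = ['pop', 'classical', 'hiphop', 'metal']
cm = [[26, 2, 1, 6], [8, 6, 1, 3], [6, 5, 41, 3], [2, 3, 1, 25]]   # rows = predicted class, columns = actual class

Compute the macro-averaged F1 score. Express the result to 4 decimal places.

Per-class F1 score (2·TP/(2·TP+FP+FN)):
  pop: TP=26, FP=2+1+6=9, FN=8+6+2=16 → 52/77 = 0.67532
  classical: TP=6, FP=8+1+3=12, FN=2+5+3=10 → 12/34 = 0.35294
  hiphop: TP=41, FP=6+5+3=14, FN=1+1+1=3 → 82/99 = 0.82828
  metal: TP=25, FP=2+3+1=6, FN=6+3+3=12 → 50/68 = 0.73529
Macro-F1 score = mean = (0.67532 + 0.35294 + 0.82828 + 0.73529) / 4 = 0.6480

0.6480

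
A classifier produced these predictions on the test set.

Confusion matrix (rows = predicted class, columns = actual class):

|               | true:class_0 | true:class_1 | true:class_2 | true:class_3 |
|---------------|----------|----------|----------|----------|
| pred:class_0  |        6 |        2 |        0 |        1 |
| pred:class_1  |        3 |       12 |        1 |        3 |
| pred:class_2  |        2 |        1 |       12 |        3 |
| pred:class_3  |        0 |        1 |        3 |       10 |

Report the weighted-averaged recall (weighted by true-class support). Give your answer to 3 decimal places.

Per-class recall (TP/(TP+FN)):
  class_0: TP=6, FN=3+2+0=5 → 6/11 = 0.5455
  class_1: TP=12, FN=2+1+1=4 → 12/16 = 0.7500
  class_2: TP=12, FN=0+1+3=4 → 12/16 = 0.7500
  class_3: TP=10, FN=1+3+3=7 → 10/17 = 0.5882
Weighted-recall = Σ (supportᵢ/N)·recallᵢ with N=60: (11/60)·0.5455 + (16/60)·0.7500 + (16/60)·0.7500 + (17/60)·0.5882 = 0.667

0.667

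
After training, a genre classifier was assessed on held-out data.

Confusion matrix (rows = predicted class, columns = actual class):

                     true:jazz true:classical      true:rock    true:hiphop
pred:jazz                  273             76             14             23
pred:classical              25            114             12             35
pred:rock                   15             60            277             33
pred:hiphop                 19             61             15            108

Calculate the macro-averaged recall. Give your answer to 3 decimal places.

Per-class recall (TP/(TP+FN)):
  jazz: TP=273, FN=25+15+19=59 → 273/332 = 0.8223
  classical: TP=114, FN=76+60+61=197 → 114/311 = 0.3666
  rock: TP=277, FN=14+12+15=41 → 277/318 = 0.8711
  hiphop: TP=108, FN=23+35+33=91 → 108/199 = 0.5427
Macro-recall = mean = (0.8223 + 0.3666 + 0.8711 + 0.5427) / 4 = 0.651

0.651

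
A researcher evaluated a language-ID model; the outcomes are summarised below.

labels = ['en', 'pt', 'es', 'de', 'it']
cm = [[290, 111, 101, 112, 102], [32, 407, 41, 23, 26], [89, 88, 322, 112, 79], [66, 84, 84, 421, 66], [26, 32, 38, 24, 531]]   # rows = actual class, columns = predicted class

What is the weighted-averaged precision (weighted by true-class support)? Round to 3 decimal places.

Per-class precision (TP/(TP+FP)):
  en: TP=290, FP=32+89+66+26=213 → 290/503 = 0.5765
  pt: TP=407, FP=111+88+84+32=315 → 407/722 = 0.5637
  es: TP=322, FP=101+41+84+38=264 → 322/586 = 0.5495
  de: TP=421, FP=112+23+112+24=271 → 421/692 = 0.6084
  it: TP=531, FP=102+26+79+66=273 → 531/804 = 0.6604
Weighted-precision = Σ (supportᵢ/N)·precisionᵢ with N=3307: (716/3307)·0.5765 + (529/3307)·0.5637 + (690/3307)·0.5495 + (721/3307)·0.6084 + (651/3307)·0.6604 = 0.592

0.592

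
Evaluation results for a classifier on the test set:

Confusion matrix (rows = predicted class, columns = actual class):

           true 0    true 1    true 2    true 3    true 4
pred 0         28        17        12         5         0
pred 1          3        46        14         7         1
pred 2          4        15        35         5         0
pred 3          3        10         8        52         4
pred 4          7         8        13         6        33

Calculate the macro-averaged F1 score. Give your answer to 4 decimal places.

0.5767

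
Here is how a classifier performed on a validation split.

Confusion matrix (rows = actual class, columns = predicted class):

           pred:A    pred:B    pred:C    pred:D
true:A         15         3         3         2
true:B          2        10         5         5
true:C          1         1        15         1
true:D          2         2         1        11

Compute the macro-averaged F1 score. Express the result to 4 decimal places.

0.6417

Per-class F1 score (2·TP/(2·TP+FP+FN)):
  A: TP=15, FP=2+1+2=5, FN=3+3+2=8 → 30/43 = 0.69767
  B: TP=10, FP=3+1+2=6, FN=2+5+5=12 → 20/38 = 0.52632
  C: TP=15, FP=3+5+1=9, FN=1+1+1=3 → 30/42 = 0.71429
  D: TP=11, FP=2+5+1=8, FN=2+2+1=5 → 22/35 = 0.62857
Macro-F1 score = mean = (0.69767 + 0.52632 + 0.71429 + 0.62857) / 4 = 0.6417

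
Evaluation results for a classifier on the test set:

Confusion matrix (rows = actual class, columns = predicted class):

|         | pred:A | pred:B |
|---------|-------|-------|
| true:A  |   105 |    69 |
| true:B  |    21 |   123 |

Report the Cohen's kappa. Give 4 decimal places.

0.4448

Observed agreement pₒ = trace/N = 228/318 = 0.71698
Expected agreement pₑ = Σ (rowᵢ·colᵢ)/N² = (174·126 + 144·192)/318² = 0.49021
κ = (pₒ − pₑ)/(1 − pₑ) = (0.71698 − 0.49021)/(1 − 0.49021) = 0.4448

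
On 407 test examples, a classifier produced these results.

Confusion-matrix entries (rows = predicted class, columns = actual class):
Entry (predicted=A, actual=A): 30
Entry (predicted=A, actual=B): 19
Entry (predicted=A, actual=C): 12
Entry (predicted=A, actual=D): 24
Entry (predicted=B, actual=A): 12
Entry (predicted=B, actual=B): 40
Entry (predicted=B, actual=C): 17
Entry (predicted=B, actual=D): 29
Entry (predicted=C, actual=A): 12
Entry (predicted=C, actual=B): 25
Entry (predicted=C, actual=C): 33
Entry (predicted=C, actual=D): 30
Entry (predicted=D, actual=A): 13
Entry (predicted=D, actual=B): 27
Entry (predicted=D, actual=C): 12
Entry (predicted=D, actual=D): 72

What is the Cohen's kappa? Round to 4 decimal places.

Observed agreement pₒ = trace/N = 175/407 = 0.42998
Expected agreement pₑ = Σ (rowᵢ·colᵢ)/N² = (67·85 + 111·98 + 74·100 + 155·124)/407² = 0.26075
κ = (pₒ − pₑ)/(1 − pₑ) = (0.42998 − 0.26075)/(1 − 0.26075) = 0.2289

0.2289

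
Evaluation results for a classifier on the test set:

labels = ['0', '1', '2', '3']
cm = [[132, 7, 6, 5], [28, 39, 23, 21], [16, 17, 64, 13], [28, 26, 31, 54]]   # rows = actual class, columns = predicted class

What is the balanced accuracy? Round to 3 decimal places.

Balanced accuracy = mean of per-class recall.
  0: recall = 132/150 = 0.8800
  1: recall = 39/111 = 0.3514
  2: recall = 64/110 = 0.5818
  3: recall = 54/139 = 0.3885
Mean = (0.8800 + 0.3514 + 0.5818 + 0.3885) / 4 = 0.550

0.550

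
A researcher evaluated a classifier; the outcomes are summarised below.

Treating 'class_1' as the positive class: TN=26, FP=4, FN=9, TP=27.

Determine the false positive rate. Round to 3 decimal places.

0.133

FPR = FP/(FP+TN) = 4/(4+26) = 0.133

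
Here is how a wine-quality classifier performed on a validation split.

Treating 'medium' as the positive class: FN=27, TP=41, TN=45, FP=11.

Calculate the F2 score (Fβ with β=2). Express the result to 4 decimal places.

Fβ = (1+β²)·TP / ((1+β²)·TP + β²·FN + FP), with β²=4
= 5·41 / (5·41 + 4·27 + 11) = 0.6327

0.6327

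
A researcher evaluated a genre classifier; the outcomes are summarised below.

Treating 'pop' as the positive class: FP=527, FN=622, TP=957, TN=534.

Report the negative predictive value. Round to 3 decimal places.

NPV = TN/(TN+FN) = 534/(534+622) = 0.462

0.462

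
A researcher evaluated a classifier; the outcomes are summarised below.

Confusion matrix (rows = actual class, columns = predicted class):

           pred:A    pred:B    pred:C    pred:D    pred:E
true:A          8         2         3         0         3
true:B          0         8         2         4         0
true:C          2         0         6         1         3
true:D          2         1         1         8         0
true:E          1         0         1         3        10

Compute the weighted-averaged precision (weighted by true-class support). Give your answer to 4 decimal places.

0.5934

Per-class precision (TP/(TP+FP)):
  A: TP=8, FP=0+2+2+1=5 → 8/13 = 0.61538
  B: TP=8, FP=2+0+1+0=3 → 8/11 = 0.72727
  C: TP=6, FP=3+2+1+1=7 → 6/13 = 0.46154
  D: TP=8, FP=0+4+1+3=8 → 8/16 = 0.50000
  E: TP=10, FP=3+0+3+0=6 → 10/16 = 0.62500
Weighted-precision = Σ (supportᵢ/N)·precisionᵢ with N=69: (16/69)·0.61538 + (14/69)·0.72727 + (12/69)·0.46154 + (12/69)·0.50000 + (15/69)·0.62500 = 0.5934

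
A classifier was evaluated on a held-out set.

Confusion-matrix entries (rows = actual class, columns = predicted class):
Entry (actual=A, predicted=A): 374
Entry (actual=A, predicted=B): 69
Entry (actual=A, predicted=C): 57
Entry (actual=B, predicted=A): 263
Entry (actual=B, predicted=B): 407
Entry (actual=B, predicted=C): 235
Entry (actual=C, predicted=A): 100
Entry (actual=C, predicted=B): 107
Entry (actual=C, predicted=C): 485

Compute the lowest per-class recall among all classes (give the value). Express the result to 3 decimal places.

Per-class recall (TP/(TP+FN)):
  A: TP=374, FN=69+57=126 → 374/500 = 0.7480
  B: TP=407, FN=263+235=498 → 407/905 = 0.4497
  C: TP=485, FN=100+107=207 → 485/692 = 0.7009
Lowest is class 'B' with recall = 0.450.

0.450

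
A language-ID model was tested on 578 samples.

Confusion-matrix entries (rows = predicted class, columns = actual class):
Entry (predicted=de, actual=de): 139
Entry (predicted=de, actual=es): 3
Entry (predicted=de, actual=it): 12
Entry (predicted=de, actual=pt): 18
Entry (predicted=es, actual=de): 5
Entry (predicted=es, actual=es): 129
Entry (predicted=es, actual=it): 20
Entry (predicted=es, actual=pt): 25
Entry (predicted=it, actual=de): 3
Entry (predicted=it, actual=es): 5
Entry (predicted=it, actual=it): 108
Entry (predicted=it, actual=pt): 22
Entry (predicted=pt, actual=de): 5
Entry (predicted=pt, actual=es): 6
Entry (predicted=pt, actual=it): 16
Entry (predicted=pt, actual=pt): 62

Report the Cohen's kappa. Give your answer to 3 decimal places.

0.676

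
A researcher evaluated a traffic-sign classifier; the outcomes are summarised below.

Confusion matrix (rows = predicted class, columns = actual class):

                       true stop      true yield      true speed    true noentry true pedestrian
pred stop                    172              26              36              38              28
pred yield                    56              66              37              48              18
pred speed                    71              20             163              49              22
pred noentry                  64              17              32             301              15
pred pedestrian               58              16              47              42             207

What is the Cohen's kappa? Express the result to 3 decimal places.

0.431

Observed agreement pₒ = trace/N = 909/1649 = 0.5512
Expected agreement pₑ = Σ (rowᵢ·colᵢ)/N² = (421·300 + 145·225 + 315·325 + 478·429 + 290·370)/1649² = 0.2110
κ = (pₒ − pₑ)/(1 − pₑ) = (0.5512 − 0.2110)/(1 − 0.2110) = 0.431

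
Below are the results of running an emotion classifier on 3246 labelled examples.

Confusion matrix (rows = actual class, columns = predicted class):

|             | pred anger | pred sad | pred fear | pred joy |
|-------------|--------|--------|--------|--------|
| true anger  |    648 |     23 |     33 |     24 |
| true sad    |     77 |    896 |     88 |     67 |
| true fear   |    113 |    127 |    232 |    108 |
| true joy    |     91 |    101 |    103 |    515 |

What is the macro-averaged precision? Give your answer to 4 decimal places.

Per-class precision (TP/(TP+FP)):
  anger: TP=648, FP=77+113+91=281 → 648/929 = 0.69752
  sad: TP=896, FP=23+127+101=251 → 896/1147 = 0.78117
  fear: TP=232, FP=33+88+103=224 → 232/456 = 0.50877
  joy: TP=515, FP=24+67+108=199 → 515/714 = 0.72129
Macro-precision = mean = (0.69752 + 0.78117 + 0.50877 + 0.72129) / 4 = 0.6772

0.6772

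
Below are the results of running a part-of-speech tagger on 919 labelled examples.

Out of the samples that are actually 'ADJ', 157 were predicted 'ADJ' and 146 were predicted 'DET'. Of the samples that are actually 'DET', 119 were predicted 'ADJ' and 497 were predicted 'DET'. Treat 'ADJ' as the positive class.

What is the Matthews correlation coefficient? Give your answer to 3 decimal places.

MCC = (TP·TN − FP·FN) / √((TP+FP)(TP+FN)(TN+FP)(TN+FN))
Numerator = 157·497 − 119·146 = 60655
Denominator = √(276·303·616·643) = √33124047264 = 182000.1298
MCC = 60655 / 182000.1298 = 0.333

0.333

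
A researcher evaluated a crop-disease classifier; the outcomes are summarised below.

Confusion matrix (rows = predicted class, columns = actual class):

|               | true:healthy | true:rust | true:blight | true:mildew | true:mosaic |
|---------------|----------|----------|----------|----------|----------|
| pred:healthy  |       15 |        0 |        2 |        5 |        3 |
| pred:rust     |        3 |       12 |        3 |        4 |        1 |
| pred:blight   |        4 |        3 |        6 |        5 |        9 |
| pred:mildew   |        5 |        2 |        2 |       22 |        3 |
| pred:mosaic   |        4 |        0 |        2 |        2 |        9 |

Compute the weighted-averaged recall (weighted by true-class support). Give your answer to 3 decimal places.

Per-class recall (TP/(TP+FN)):
  healthy: TP=15, FN=3+4+5+4=16 → 15/31 = 0.4839
  rust: TP=12, FN=0+3+2+0=5 → 12/17 = 0.7059
  blight: TP=6, FN=2+3+2+2=9 → 6/15 = 0.4000
  mildew: TP=22, FN=5+4+5+2=16 → 22/38 = 0.5789
  mosaic: TP=9, FN=3+1+9+3=16 → 9/25 = 0.3600
Weighted-recall = Σ (supportᵢ/N)·recallᵢ with N=126: (31/126)·0.4839 + (17/126)·0.7059 + (15/126)·0.4000 + (38/126)·0.5789 + (25/126)·0.3600 = 0.508

0.508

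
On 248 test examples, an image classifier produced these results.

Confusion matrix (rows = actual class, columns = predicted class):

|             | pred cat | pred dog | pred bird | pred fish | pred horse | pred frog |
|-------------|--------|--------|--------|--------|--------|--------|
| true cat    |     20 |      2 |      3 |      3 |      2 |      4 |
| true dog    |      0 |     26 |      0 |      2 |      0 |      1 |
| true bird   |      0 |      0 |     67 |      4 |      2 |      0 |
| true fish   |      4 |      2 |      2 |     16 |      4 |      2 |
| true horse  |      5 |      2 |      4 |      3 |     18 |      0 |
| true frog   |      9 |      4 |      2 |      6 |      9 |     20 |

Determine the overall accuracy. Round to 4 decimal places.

Accuracy = trace / total = (20+26+67+16+18+20=167) / 248 = 167/248 = 0.6734

0.6734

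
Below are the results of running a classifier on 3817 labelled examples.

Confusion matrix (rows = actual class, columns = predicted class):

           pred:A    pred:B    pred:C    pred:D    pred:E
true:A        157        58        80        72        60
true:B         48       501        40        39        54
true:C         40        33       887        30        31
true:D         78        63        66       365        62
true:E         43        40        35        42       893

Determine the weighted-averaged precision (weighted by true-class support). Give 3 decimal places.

Per-class precision (TP/(TP+FP)):
  A: TP=157, FP=48+40+78+43=209 → 157/366 = 0.4290
  B: TP=501, FP=58+33+63+40=194 → 501/695 = 0.7209
  C: TP=887, FP=80+40+66+35=221 → 887/1108 = 0.8005
  D: TP=365, FP=72+39+30+42=183 → 365/548 = 0.6661
  E: TP=893, FP=60+54+31+62=207 → 893/1100 = 0.8118
Weighted-precision = Σ (supportᵢ/N)·precisionᵢ with N=3817: (427/3817)·0.4290 + (682/3817)·0.7209 + (1021/3817)·0.8005 + (634/3817)·0.6661 + (1053/3817)·0.8118 = 0.726

0.726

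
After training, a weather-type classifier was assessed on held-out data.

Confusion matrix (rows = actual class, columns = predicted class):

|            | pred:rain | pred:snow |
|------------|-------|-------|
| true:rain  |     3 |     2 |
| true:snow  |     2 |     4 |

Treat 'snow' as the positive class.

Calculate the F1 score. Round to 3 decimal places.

Precision = TP/(TP+FP) = 4/6 = 0.6667
Recall = TP/(TP+FN) = 4/6 = 0.6667
F1 = 2·TP/(2·TP+FP+FN) = 8/12 = 0.667

0.667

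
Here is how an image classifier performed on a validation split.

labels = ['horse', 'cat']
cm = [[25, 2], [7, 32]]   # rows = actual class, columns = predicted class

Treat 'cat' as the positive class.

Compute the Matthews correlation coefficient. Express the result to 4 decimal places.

0.7343

MCC = (TP·TN − FP·FN) / √((TP+FP)(TP+FN)(TN+FP)(TN+FN))
Numerator = 32·25 − 2·7 = 786
Denominator = √(34·39·27·32) = √1145664 = 1070.3569
MCC = 786 / 1070.3569 = 0.7343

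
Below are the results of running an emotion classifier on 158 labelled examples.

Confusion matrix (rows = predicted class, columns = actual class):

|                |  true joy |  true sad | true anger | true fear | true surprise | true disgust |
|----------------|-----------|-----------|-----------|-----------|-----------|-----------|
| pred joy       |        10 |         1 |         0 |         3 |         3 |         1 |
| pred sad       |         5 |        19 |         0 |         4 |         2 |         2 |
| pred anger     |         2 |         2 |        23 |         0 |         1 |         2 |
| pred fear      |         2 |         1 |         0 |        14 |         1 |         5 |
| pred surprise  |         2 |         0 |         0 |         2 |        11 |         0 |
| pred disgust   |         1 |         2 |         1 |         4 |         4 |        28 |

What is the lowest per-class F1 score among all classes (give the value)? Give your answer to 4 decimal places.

0.5000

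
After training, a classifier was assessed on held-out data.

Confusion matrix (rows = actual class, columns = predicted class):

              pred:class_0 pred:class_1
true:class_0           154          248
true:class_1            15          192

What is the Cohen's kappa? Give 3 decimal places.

Observed agreement pₒ = trace/N = 346/609 = 0.5681
Expected agreement pₑ = Σ (rowᵢ·colᵢ)/N² = (402·169 + 207·440)/609² = 0.4288
κ = (pₒ − pₑ)/(1 − pₑ) = (0.5681 − 0.4288)/(1 − 0.4288) = 0.244

0.244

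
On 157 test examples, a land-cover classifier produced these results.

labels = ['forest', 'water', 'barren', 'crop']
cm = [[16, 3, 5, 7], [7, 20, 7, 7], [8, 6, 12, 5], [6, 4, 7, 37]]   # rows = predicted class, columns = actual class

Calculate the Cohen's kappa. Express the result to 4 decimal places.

0.3777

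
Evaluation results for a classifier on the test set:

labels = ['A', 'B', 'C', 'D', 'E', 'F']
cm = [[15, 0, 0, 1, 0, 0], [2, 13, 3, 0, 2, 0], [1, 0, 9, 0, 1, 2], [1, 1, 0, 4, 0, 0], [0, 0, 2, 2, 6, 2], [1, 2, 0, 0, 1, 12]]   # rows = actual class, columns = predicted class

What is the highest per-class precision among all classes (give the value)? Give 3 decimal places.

Per-class precision (TP/(TP+FP)):
  A: TP=15, FP=2+1+1+0+1=5 → 15/20 = 0.7500
  B: TP=13, FP=0+0+1+0+2=3 → 13/16 = 0.8125
  C: TP=9, FP=0+3+0+2+0=5 → 9/14 = 0.6429
  D: TP=4, FP=1+0+0+2+0=3 → 4/7 = 0.5714
  E: TP=6, FP=0+2+1+0+1=4 → 6/10 = 0.6000
  F: TP=12, FP=0+0+2+0+2=4 → 12/16 = 0.7500
Highest is class 'B' with precision = 0.813.

0.813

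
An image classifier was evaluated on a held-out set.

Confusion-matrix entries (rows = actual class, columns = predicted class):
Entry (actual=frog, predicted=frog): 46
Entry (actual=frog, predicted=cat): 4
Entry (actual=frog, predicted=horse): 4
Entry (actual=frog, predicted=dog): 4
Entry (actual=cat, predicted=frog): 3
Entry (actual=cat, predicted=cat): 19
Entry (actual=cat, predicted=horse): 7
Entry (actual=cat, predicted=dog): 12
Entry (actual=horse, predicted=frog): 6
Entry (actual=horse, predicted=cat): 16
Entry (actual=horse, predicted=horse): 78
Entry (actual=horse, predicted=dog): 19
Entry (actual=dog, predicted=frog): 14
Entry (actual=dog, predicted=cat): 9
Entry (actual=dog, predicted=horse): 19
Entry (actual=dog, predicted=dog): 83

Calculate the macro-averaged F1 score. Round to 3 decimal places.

Per-class F1 score (2·TP/(2·TP+FP+FN)):
  frog: TP=46, FP=3+6+14=23, FN=4+4+4=12 → 92/127 = 0.7244
  cat: TP=19, FP=4+16+9=29, FN=3+7+12=22 → 38/89 = 0.4270
  horse: TP=78, FP=4+7+19=30, FN=6+16+19=41 → 156/227 = 0.6872
  dog: TP=83, FP=4+12+19=35, FN=14+9+19=42 → 166/243 = 0.6831
Macro-F1 score = mean = (0.7244 + 0.4270 + 0.6872 + 0.6831) / 4 = 0.630

0.630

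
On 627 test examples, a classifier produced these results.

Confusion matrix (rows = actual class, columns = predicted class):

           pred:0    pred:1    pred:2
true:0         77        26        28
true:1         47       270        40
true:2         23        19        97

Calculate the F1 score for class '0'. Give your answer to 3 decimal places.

0.554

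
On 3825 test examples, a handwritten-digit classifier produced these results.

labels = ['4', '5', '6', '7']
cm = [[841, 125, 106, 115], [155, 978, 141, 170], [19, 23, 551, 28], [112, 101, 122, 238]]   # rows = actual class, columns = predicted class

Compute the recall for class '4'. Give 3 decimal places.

0.709

One-vs-rest for '4': TP = diagonal; FP = other classes predicted '4'; FN = '4' predicted as other.
recall = TP/(TP+FN).
4: TP=841, FN=125+106+115=346 → 841/1187 = 0.7085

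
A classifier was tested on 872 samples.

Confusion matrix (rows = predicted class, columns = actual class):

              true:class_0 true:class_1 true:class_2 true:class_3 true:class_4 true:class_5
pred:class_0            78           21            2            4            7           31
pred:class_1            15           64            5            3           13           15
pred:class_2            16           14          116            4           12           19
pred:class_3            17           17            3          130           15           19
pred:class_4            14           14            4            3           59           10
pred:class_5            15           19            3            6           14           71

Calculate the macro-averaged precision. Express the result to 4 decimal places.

0.5853

Per-class precision (TP/(TP+FP)):
  class_0: TP=78, FP=21+2+4+7+31=65 → 78/143 = 0.54545
  class_1: TP=64, FP=15+5+3+13+15=51 → 64/115 = 0.55652
  class_2: TP=116, FP=16+14+4+12+19=65 → 116/181 = 0.64088
  class_3: TP=130, FP=17+17+3+15+19=71 → 130/201 = 0.64677
  class_4: TP=59, FP=14+14+4+3+10=45 → 59/104 = 0.56731
  class_5: TP=71, FP=15+19+3+6+14=57 → 71/128 = 0.55469
Macro-precision = mean = (0.54545 + 0.55652 + 0.64088 + 0.64677 + 0.56731 + 0.55469) / 6 = 0.5853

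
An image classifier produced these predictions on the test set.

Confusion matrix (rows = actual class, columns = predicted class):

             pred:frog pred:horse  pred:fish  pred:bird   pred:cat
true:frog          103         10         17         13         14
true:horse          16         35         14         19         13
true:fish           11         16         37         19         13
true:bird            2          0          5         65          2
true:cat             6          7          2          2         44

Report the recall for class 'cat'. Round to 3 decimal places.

Take TP from the diagonal, FP from the rest of the 'cat' prediction marginal, FN from the rest of the 'cat' actual marginal.
recall = TP/(TP+FN).
cat: TP=44, FN=6+7+2+2=17 → 44/61 = 0.7213

0.721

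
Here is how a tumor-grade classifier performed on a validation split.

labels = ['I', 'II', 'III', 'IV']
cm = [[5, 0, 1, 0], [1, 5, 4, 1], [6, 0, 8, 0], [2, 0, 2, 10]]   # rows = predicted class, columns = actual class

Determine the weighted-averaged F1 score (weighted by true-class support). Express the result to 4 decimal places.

0.6045

Per-class F1 score (2·TP/(2·TP+FP+FN)):
  I: TP=5, FP=0+1+0=1, FN=1+6+2=9 → 10/20 = 0.50000
  II: TP=5, FP=1+4+1=6, FN=0+0+0=0 → 10/16 = 0.62500
  III: TP=8, FP=6+0+0=6, FN=1+4+2=7 → 16/29 = 0.55172
  IV: TP=10, FP=2+0+2=4, FN=0+1+0=1 → 20/25 = 0.80000
Weighted-F1 score = Σ (supportᵢ/N)·F1 scoreᵢ with N=45: (14/45)·0.50000 + (5/45)·0.62500 + (15/45)·0.55172 + (11/45)·0.80000 = 0.6045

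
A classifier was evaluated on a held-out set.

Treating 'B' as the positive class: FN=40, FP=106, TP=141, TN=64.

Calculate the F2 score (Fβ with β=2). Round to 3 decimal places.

0.726

Fβ = (1+β²)·TP / ((1+β²)·TP + β²·FN + FP), with β²=4
= 5·141 / (5·141 + 4·40 + 106) = 0.726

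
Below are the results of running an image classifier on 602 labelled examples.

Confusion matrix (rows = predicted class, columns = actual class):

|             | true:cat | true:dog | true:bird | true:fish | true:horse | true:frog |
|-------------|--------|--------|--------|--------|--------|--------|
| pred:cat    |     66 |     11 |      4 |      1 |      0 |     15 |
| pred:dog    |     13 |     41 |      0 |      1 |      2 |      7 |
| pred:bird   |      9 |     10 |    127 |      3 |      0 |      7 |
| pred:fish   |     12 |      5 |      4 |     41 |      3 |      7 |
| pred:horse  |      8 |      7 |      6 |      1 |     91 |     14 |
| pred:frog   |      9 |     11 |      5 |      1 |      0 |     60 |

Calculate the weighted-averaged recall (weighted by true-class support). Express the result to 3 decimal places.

Per-class recall (TP/(TP+FN)):
  cat: TP=66, FN=13+9+12+8+9=51 → 66/117 = 0.5641
  dog: TP=41, FN=11+10+5+7+11=44 → 41/85 = 0.4824
  bird: TP=127, FN=4+0+4+6+5=19 → 127/146 = 0.8699
  fish: TP=41, FN=1+1+3+1+1=7 → 41/48 = 0.8542
  horse: TP=91, FN=0+2+0+3+0=5 → 91/96 = 0.9479
  frog: TP=60, FN=15+7+7+7+14=50 → 60/110 = 0.5455
Weighted-recall = Σ (supportᵢ/N)·recallᵢ with N=602: (117/602)·0.5641 + (85/602)·0.4824 + (146/602)·0.8699 + (48/602)·0.8542 + (96/602)·0.9479 + (110/602)·0.5455 = 0.708

0.708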